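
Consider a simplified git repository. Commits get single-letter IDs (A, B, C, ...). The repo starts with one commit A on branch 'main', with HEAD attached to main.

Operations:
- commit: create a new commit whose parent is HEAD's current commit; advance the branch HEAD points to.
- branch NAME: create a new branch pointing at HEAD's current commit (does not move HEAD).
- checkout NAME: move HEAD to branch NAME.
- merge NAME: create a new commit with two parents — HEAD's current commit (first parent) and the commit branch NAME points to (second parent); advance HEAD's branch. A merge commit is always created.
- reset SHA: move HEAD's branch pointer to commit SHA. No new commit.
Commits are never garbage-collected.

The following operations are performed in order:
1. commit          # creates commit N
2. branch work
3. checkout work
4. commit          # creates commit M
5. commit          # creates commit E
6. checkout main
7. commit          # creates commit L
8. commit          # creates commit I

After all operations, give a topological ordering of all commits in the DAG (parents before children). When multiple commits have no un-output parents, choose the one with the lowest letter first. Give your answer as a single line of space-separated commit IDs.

Answer: A N L I M E

Derivation:
After op 1 (commit): HEAD=main@N [main=N]
After op 2 (branch): HEAD=main@N [main=N work=N]
After op 3 (checkout): HEAD=work@N [main=N work=N]
After op 4 (commit): HEAD=work@M [main=N work=M]
After op 5 (commit): HEAD=work@E [main=N work=E]
After op 6 (checkout): HEAD=main@N [main=N work=E]
After op 7 (commit): HEAD=main@L [main=L work=E]
After op 8 (commit): HEAD=main@I [main=I work=E]
commit A: parents=[]
commit E: parents=['M']
commit I: parents=['L']
commit L: parents=['N']
commit M: parents=['N']
commit N: parents=['A']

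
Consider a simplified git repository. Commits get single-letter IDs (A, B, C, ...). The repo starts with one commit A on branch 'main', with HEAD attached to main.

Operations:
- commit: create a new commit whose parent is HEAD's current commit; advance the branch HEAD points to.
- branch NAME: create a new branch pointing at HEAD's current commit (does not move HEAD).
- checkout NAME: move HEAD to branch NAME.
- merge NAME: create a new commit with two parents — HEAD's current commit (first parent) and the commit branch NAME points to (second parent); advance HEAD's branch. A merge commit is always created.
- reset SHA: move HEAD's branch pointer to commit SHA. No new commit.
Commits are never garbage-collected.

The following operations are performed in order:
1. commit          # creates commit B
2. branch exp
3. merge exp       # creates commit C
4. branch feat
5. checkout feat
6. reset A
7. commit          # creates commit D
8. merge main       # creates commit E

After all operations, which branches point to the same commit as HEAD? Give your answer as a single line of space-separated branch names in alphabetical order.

Answer: feat

Derivation:
After op 1 (commit): HEAD=main@B [main=B]
After op 2 (branch): HEAD=main@B [exp=B main=B]
After op 3 (merge): HEAD=main@C [exp=B main=C]
After op 4 (branch): HEAD=main@C [exp=B feat=C main=C]
After op 5 (checkout): HEAD=feat@C [exp=B feat=C main=C]
After op 6 (reset): HEAD=feat@A [exp=B feat=A main=C]
After op 7 (commit): HEAD=feat@D [exp=B feat=D main=C]
After op 8 (merge): HEAD=feat@E [exp=B feat=E main=C]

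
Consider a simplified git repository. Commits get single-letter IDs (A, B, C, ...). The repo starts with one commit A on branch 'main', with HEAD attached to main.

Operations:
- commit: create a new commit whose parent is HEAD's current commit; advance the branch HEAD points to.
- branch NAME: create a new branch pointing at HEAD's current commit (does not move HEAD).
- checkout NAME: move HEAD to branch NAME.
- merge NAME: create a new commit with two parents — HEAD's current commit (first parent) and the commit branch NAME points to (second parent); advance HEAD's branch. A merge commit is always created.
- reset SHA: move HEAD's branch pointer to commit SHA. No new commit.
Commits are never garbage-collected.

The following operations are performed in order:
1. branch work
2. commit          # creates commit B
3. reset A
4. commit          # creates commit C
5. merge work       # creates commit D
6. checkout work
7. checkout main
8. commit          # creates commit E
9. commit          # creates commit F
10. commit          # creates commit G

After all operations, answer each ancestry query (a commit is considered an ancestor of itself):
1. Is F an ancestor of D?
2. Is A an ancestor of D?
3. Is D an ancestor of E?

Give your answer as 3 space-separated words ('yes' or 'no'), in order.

After op 1 (branch): HEAD=main@A [main=A work=A]
After op 2 (commit): HEAD=main@B [main=B work=A]
After op 3 (reset): HEAD=main@A [main=A work=A]
After op 4 (commit): HEAD=main@C [main=C work=A]
After op 5 (merge): HEAD=main@D [main=D work=A]
After op 6 (checkout): HEAD=work@A [main=D work=A]
After op 7 (checkout): HEAD=main@D [main=D work=A]
After op 8 (commit): HEAD=main@E [main=E work=A]
After op 9 (commit): HEAD=main@F [main=F work=A]
After op 10 (commit): HEAD=main@G [main=G work=A]
ancestors(D) = {A,C,D}; F in? no
ancestors(D) = {A,C,D}; A in? yes
ancestors(E) = {A,C,D,E}; D in? yes

Answer: no yes yes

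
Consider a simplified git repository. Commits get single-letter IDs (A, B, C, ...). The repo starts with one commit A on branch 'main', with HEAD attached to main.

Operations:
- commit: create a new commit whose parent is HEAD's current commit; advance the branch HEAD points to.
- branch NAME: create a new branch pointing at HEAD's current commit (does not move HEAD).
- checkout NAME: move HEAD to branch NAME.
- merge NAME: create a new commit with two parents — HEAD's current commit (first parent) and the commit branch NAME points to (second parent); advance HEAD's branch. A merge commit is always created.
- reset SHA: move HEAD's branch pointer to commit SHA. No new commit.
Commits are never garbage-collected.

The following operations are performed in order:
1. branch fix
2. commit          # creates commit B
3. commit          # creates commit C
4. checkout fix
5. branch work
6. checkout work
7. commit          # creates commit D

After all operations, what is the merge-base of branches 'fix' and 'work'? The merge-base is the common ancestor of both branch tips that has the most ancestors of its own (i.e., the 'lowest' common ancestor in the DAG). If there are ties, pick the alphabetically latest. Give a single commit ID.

Answer: A

Derivation:
After op 1 (branch): HEAD=main@A [fix=A main=A]
After op 2 (commit): HEAD=main@B [fix=A main=B]
After op 3 (commit): HEAD=main@C [fix=A main=C]
After op 4 (checkout): HEAD=fix@A [fix=A main=C]
After op 5 (branch): HEAD=fix@A [fix=A main=C work=A]
After op 6 (checkout): HEAD=work@A [fix=A main=C work=A]
After op 7 (commit): HEAD=work@D [fix=A main=C work=D]
ancestors(fix=A): ['A']
ancestors(work=D): ['A', 'D']
common: ['A']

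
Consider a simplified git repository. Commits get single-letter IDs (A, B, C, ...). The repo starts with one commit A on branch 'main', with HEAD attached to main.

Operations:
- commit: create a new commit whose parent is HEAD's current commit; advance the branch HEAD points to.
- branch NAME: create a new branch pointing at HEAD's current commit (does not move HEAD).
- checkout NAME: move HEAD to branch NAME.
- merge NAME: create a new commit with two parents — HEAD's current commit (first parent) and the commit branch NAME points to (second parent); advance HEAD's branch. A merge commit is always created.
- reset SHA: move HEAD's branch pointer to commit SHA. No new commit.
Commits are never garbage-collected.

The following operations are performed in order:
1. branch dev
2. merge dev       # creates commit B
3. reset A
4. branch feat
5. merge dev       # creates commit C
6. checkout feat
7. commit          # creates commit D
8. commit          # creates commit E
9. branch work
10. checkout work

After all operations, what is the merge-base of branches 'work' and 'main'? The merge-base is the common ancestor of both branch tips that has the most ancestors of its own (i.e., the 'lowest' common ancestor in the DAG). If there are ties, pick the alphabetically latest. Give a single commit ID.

Answer: A

Derivation:
After op 1 (branch): HEAD=main@A [dev=A main=A]
After op 2 (merge): HEAD=main@B [dev=A main=B]
After op 3 (reset): HEAD=main@A [dev=A main=A]
After op 4 (branch): HEAD=main@A [dev=A feat=A main=A]
After op 5 (merge): HEAD=main@C [dev=A feat=A main=C]
After op 6 (checkout): HEAD=feat@A [dev=A feat=A main=C]
After op 7 (commit): HEAD=feat@D [dev=A feat=D main=C]
After op 8 (commit): HEAD=feat@E [dev=A feat=E main=C]
After op 9 (branch): HEAD=feat@E [dev=A feat=E main=C work=E]
After op 10 (checkout): HEAD=work@E [dev=A feat=E main=C work=E]
ancestors(work=E): ['A', 'D', 'E']
ancestors(main=C): ['A', 'C']
common: ['A']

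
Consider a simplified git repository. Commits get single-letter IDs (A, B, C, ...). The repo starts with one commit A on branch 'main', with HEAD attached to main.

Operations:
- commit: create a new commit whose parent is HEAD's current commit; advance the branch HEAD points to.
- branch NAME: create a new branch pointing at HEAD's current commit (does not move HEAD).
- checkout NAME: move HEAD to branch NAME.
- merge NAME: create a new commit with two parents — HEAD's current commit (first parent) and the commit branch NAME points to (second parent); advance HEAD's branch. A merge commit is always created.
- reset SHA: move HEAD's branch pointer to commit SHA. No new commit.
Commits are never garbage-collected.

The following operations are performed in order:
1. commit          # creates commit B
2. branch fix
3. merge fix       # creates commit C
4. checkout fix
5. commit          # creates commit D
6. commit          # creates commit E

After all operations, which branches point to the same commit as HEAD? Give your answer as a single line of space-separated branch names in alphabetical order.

Answer: fix

Derivation:
After op 1 (commit): HEAD=main@B [main=B]
After op 2 (branch): HEAD=main@B [fix=B main=B]
After op 3 (merge): HEAD=main@C [fix=B main=C]
After op 4 (checkout): HEAD=fix@B [fix=B main=C]
After op 5 (commit): HEAD=fix@D [fix=D main=C]
After op 6 (commit): HEAD=fix@E [fix=E main=C]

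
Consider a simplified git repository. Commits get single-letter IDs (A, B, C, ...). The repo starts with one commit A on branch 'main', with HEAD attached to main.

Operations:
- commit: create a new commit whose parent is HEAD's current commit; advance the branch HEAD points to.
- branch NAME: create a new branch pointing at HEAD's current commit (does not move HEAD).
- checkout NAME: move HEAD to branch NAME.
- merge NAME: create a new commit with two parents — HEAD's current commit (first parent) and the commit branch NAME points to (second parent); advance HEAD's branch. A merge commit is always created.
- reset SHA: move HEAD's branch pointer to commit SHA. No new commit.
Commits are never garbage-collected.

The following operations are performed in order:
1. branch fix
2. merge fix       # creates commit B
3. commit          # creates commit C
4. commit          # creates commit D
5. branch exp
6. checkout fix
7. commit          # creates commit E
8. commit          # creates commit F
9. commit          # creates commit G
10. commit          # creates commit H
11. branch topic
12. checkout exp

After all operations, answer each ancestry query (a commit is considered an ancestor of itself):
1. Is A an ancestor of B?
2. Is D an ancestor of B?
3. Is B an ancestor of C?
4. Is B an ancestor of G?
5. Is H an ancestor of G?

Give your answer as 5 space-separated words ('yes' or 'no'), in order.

Answer: yes no yes no no

Derivation:
After op 1 (branch): HEAD=main@A [fix=A main=A]
After op 2 (merge): HEAD=main@B [fix=A main=B]
After op 3 (commit): HEAD=main@C [fix=A main=C]
After op 4 (commit): HEAD=main@D [fix=A main=D]
After op 5 (branch): HEAD=main@D [exp=D fix=A main=D]
After op 6 (checkout): HEAD=fix@A [exp=D fix=A main=D]
After op 7 (commit): HEAD=fix@E [exp=D fix=E main=D]
After op 8 (commit): HEAD=fix@F [exp=D fix=F main=D]
After op 9 (commit): HEAD=fix@G [exp=D fix=G main=D]
After op 10 (commit): HEAD=fix@H [exp=D fix=H main=D]
After op 11 (branch): HEAD=fix@H [exp=D fix=H main=D topic=H]
After op 12 (checkout): HEAD=exp@D [exp=D fix=H main=D topic=H]
ancestors(B) = {A,B}; A in? yes
ancestors(B) = {A,B}; D in? no
ancestors(C) = {A,B,C}; B in? yes
ancestors(G) = {A,E,F,G}; B in? no
ancestors(G) = {A,E,F,G}; H in? no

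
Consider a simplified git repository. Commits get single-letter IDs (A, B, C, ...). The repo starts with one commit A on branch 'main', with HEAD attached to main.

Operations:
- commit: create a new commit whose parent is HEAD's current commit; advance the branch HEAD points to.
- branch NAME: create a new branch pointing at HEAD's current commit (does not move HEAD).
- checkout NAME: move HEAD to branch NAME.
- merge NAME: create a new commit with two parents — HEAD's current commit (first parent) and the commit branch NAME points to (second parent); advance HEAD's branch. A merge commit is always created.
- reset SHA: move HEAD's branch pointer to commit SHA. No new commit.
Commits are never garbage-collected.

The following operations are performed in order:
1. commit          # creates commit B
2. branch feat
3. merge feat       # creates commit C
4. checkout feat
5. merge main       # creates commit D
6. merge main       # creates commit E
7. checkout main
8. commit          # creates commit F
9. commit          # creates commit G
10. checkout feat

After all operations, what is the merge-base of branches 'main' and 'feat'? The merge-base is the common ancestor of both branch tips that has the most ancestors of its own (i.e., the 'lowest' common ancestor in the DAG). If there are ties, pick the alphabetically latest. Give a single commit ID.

After op 1 (commit): HEAD=main@B [main=B]
After op 2 (branch): HEAD=main@B [feat=B main=B]
After op 3 (merge): HEAD=main@C [feat=B main=C]
After op 4 (checkout): HEAD=feat@B [feat=B main=C]
After op 5 (merge): HEAD=feat@D [feat=D main=C]
After op 6 (merge): HEAD=feat@E [feat=E main=C]
After op 7 (checkout): HEAD=main@C [feat=E main=C]
After op 8 (commit): HEAD=main@F [feat=E main=F]
After op 9 (commit): HEAD=main@G [feat=E main=G]
After op 10 (checkout): HEAD=feat@E [feat=E main=G]
ancestors(main=G): ['A', 'B', 'C', 'F', 'G']
ancestors(feat=E): ['A', 'B', 'C', 'D', 'E']
common: ['A', 'B', 'C']

Answer: C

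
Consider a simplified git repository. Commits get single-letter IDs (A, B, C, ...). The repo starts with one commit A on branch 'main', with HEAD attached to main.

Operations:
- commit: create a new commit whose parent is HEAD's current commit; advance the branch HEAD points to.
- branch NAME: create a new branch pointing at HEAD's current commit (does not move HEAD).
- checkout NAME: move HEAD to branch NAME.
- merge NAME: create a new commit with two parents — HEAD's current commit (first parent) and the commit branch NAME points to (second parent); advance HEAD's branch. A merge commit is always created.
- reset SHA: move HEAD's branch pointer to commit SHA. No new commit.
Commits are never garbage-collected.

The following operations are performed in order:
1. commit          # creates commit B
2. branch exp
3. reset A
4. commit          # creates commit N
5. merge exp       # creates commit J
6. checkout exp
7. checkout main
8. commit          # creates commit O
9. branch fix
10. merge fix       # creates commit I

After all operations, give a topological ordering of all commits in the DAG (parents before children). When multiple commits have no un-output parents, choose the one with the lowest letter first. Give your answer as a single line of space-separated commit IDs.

After op 1 (commit): HEAD=main@B [main=B]
After op 2 (branch): HEAD=main@B [exp=B main=B]
After op 3 (reset): HEAD=main@A [exp=B main=A]
After op 4 (commit): HEAD=main@N [exp=B main=N]
After op 5 (merge): HEAD=main@J [exp=B main=J]
After op 6 (checkout): HEAD=exp@B [exp=B main=J]
After op 7 (checkout): HEAD=main@J [exp=B main=J]
After op 8 (commit): HEAD=main@O [exp=B main=O]
After op 9 (branch): HEAD=main@O [exp=B fix=O main=O]
After op 10 (merge): HEAD=main@I [exp=B fix=O main=I]
commit A: parents=[]
commit B: parents=['A']
commit I: parents=['O', 'O']
commit J: parents=['N', 'B']
commit N: parents=['A']
commit O: parents=['J']

Answer: A B N J O I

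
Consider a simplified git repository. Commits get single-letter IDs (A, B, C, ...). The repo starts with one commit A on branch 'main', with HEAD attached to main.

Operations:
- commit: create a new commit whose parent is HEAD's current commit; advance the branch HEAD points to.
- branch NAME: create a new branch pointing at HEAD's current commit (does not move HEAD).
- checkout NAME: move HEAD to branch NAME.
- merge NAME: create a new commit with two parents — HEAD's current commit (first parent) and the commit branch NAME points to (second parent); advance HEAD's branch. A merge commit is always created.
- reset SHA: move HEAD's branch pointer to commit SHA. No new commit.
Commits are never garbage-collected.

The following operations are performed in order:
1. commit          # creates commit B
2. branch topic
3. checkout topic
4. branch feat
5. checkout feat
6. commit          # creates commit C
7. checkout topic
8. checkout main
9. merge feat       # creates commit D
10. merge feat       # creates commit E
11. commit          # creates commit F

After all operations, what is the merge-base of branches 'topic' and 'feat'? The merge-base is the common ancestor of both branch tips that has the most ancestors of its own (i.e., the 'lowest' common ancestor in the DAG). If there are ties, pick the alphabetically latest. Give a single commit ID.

Answer: B

Derivation:
After op 1 (commit): HEAD=main@B [main=B]
After op 2 (branch): HEAD=main@B [main=B topic=B]
After op 3 (checkout): HEAD=topic@B [main=B topic=B]
After op 4 (branch): HEAD=topic@B [feat=B main=B topic=B]
After op 5 (checkout): HEAD=feat@B [feat=B main=B topic=B]
After op 6 (commit): HEAD=feat@C [feat=C main=B topic=B]
After op 7 (checkout): HEAD=topic@B [feat=C main=B topic=B]
After op 8 (checkout): HEAD=main@B [feat=C main=B topic=B]
After op 9 (merge): HEAD=main@D [feat=C main=D topic=B]
After op 10 (merge): HEAD=main@E [feat=C main=E topic=B]
After op 11 (commit): HEAD=main@F [feat=C main=F topic=B]
ancestors(topic=B): ['A', 'B']
ancestors(feat=C): ['A', 'B', 'C']
common: ['A', 'B']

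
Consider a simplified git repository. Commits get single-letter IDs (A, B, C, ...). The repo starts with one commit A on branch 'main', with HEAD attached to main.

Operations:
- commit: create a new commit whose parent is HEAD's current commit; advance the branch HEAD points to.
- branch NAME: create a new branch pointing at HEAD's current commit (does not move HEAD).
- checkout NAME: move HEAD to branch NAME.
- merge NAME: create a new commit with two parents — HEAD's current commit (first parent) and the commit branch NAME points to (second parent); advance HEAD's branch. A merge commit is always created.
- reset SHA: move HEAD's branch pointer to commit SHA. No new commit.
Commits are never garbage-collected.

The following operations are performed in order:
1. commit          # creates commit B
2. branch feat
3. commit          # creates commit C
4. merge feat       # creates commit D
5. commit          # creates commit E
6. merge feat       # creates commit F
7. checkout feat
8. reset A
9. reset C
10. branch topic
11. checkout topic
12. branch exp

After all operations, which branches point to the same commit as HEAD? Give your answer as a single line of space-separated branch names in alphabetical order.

After op 1 (commit): HEAD=main@B [main=B]
After op 2 (branch): HEAD=main@B [feat=B main=B]
After op 3 (commit): HEAD=main@C [feat=B main=C]
After op 4 (merge): HEAD=main@D [feat=B main=D]
After op 5 (commit): HEAD=main@E [feat=B main=E]
After op 6 (merge): HEAD=main@F [feat=B main=F]
After op 7 (checkout): HEAD=feat@B [feat=B main=F]
After op 8 (reset): HEAD=feat@A [feat=A main=F]
After op 9 (reset): HEAD=feat@C [feat=C main=F]
After op 10 (branch): HEAD=feat@C [feat=C main=F topic=C]
After op 11 (checkout): HEAD=topic@C [feat=C main=F topic=C]
After op 12 (branch): HEAD=topic@C [exp=C feat=C main=F topic=C]

Answer: exp feat topic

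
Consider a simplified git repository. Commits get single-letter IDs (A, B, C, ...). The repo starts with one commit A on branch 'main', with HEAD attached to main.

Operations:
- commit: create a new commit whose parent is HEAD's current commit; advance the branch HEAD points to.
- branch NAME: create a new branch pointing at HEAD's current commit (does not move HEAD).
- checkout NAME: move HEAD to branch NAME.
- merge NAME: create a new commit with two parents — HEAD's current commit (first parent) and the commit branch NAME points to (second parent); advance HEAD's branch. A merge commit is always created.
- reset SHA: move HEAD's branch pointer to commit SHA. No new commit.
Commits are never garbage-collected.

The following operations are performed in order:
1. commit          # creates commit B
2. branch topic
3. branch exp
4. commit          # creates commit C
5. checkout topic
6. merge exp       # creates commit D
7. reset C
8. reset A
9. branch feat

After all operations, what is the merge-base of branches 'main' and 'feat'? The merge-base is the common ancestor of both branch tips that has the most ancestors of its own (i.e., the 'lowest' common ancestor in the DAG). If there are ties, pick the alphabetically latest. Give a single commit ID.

After op 1 (commit): HEAD=main@B [main=B]
After op 2 (branch): HEAD=main@B [main=B topic=B]
After op 3 (branch): HEAD=main@B [exp=B main=B topic=B]
After op 4 (commit): HEAD=main@C [exp=B main=C topic=B]
After op 5 (checkout): HEAD=topic@B [exp=B main=C topic=B]
After op 6 (merge): HEAD=topic@D [exp=B main=C topic=D]
After op 7 (reset): HEAD=topic@C [exp=B main=C topic=C]
After op 8 (reset): HEAD=topic@A [exp=B main=C topic=A]
After op 9 (branch): HEAD=topic@A [exp=B feat=A main=C topic=A]
ancestors(main=C): ['A', 'B', 'C']
ancestors(feat=A): ['A']
common: ['A']

Answer: A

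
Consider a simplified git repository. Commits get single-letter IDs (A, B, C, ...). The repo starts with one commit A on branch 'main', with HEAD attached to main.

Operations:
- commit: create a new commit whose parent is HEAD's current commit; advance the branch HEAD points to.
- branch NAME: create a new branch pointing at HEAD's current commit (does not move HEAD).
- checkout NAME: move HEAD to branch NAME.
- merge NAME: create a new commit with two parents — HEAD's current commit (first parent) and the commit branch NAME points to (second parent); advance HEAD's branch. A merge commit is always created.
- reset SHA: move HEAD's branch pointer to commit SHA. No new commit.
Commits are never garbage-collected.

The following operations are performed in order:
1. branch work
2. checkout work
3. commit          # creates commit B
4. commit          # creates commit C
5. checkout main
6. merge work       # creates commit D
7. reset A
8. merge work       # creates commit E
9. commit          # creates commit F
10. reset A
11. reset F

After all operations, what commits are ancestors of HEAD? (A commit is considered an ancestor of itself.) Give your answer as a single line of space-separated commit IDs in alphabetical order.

After op 1 (branch): HEAD=main@A [main=A work=A]
After op 2 (checkout): HEAD=work@A [main=A work=A]
After op 3 (commit): HEAD=work@B [main=A work=B]
After op 4 (commit): HEAD=work@C [main=A work=C]
After op 5 (checkout): HEAD=main@A [main=A work=C]
After op 6 (merge): HEAD=main@D [main=D work=C]
After op 7 (reset): HEAD=main@A [main=A work=C]
After op 8 (merge): HEAD=main@E [main=E work=C]
After op 9 (commit): HEAD=main@F [main=F work=C]
After op 10 (reset): HEAD=main@A [main=A work=C]
After op 11 (reset): HEAD=main@F [main=F work=C]

Answer: A B C E F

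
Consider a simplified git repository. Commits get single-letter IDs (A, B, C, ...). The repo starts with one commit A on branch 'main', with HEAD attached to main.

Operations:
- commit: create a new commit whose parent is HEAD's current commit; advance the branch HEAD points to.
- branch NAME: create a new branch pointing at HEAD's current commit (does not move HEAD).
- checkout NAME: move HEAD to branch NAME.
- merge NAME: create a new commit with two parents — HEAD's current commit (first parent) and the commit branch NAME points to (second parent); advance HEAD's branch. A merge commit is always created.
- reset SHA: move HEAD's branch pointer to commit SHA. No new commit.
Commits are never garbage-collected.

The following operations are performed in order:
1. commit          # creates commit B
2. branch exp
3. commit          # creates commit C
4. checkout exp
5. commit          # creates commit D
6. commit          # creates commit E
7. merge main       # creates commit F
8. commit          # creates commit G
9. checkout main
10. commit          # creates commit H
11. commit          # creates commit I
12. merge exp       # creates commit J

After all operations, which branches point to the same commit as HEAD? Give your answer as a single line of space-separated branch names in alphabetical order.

After op 1 (commit): HEAD=main@B [main=B]
After op 2 (branch): HEAD=main@B [exp=B main=B]
After op 3 (commit): HEAD=main@C [exp=B main=C]
After op 4 (checkout): HEAD=exp@B [exp=B main=C]
After op 5 (commit): HEAD=exp@D [exp=D main=C]
After op 6 (commit): HEAD=exp@E [exp=E main=C]
After op 7 (merge): HEAD=exp@F [exp=F main=C]
After op 8 (commit): HEAD=exp@G [exp=G main=C]
After op 9 (checkout): HEAD=main@C [exp=G main=C]
After op 10 (commit): HEAD=main@H [exp=G main=H]
After op 11 (commit): HEAD=main@I [exp=G main=I]
After op 12 (merge): HEAD=main@J [exp=G main=J]

Answer: main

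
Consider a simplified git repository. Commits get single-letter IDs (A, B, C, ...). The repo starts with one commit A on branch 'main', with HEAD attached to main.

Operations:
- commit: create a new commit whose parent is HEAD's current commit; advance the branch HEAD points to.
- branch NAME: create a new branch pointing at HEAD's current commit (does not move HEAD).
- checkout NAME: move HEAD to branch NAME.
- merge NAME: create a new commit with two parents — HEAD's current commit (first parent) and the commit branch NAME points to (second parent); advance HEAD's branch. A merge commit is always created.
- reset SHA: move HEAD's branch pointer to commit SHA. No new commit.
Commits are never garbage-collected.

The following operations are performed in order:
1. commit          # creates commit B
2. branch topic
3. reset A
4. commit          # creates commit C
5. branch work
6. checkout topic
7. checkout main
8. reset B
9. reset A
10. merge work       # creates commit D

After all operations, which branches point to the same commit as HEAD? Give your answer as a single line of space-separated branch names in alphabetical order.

After op 1 (commit): HEAD=main@B [main=B]
After op 2 (branch): HEAD=main@B [main=B topic=B]
After op 3 (reset): HEAD=main@A [main=A topic=B]
After op 4 (commit): HEAD=main@C [main=C topic=B]
After op 5 (branch): HEAD=main@C [main=C topic=B work=C]
After op 6 (checkout): HEAD=topic@B [main=C topic=B work=C]
After op 7 (checkout): HEAD=main@C [main=C topic=B work=C]
After op 8 (reset): HEAD=main@B [main=B topic=B work=C]
After op 9 (reset): HEAD=main@A [main=A topic=B work=C]
After op 10 (merge): HEAD=main@D [main=D topic=B work=C]

Answer: main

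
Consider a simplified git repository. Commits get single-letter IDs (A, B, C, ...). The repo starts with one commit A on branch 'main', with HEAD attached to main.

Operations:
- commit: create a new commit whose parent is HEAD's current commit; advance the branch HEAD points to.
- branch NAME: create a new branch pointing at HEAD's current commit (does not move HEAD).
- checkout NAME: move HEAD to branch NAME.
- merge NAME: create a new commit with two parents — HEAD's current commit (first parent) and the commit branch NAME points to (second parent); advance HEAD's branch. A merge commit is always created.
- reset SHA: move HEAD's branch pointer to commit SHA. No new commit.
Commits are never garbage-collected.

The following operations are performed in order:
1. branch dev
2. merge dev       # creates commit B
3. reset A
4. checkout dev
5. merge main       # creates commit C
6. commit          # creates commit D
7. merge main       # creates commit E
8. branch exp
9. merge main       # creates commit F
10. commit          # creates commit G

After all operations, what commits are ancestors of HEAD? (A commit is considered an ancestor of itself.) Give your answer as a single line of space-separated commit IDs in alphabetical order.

After op 1 (branch): HEAD=main@A [dev=A main=A]
After op 2 (merge): HEAD=main@B [dev=A main=B]
After op 3 (reset): HEAD=main@A [dev=A main=A]
After op 4 (checkout): HEAD=dev@A [dev=A main=A]
After op 5 (merge): HEAD=dev@C [dev=C main=A]
After op 6 (commit): HEAD=dev@D [dev=D main=A]
After op 7 (merge): HEAD=dev@E [dev=E main=A]
After op 8 (branch): HEAD=dev@E [dev=E exp=E main=A]
After op 9 (merge): HEAD=dev@F [dev=F exp=E main=A]
After op 10 (commit): HEAD=dev@G [dev=G exp=E main=A]

Answer: A C D E F G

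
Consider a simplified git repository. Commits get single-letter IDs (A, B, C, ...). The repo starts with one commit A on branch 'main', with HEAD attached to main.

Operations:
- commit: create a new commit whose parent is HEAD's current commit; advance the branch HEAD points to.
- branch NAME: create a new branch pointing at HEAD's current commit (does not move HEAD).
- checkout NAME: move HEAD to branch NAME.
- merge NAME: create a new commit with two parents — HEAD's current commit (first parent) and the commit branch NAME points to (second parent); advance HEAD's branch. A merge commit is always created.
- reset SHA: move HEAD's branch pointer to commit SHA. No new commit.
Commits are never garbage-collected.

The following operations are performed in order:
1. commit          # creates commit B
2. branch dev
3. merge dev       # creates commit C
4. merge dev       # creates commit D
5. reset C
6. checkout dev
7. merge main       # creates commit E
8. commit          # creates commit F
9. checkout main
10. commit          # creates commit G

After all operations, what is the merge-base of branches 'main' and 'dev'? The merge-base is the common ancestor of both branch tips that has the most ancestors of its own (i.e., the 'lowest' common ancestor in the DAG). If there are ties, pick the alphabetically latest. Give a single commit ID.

Answer: C

Derivation:
After op 1 (commit): HEAD=main@B [main=B]
After op 2 (branch): HEAD=main@B [dev=B main=B]
After op 3 (merge): HEAD=main@C [dev=B main=C]
After op 4 (merge): HEAD=main@D [dev=B main=D]
After op 5 (reset): HEAD=main@C [dev=B main=C]
After op 6 (checkout): HEAD=dev@B [dev=B main=C]
After op 7 (merge): HEAD=dev@E [dev=E main=C]
After op 8 (commit): HEAD=dev@F [dev=F main=C]
After op 9 (checkout): HEAD=main@C [dev=F main=C]
After op 10 (commit): HEAD=main@G [dev=F main=G]
ancestors(main=G): ['A', 'B', 'C', 'G']
ancestors(dev=F): ['A', 'B', 'C', 'E', 'F']
common: ['A', 'B', 'C']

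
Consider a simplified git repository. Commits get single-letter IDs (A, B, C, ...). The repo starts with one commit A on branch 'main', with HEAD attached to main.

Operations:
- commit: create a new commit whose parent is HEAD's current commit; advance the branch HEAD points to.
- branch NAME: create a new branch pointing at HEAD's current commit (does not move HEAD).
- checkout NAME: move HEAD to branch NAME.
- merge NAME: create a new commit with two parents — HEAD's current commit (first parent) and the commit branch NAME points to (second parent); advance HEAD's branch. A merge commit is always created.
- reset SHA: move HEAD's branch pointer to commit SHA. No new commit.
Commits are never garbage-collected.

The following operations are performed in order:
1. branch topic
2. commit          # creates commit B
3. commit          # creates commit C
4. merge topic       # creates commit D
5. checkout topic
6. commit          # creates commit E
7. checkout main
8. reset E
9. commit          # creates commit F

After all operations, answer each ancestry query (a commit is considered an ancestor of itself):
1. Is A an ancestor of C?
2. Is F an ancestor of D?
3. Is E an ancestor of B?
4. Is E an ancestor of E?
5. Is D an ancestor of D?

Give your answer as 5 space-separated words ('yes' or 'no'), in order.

After op 1 (branch): HEAD=main@A [main=A topic=A]
After op 2 (commit): HEAD=main@B [main=B topic=A]
After op 3 (commit): HEAD=main@C [main=C topic=A]
After op 4 (merge): HEAD=main@D [main=D topic=A]
After op 5 (checkout): HEAD=topic@A [main=D topic=A]
After op 6 (commit): HEAD=topic@E [main=D topic=E]
After op 7 (checkout): HEAD=main@D [main=D topic=E]
After op 8 (reset): HEAD=main@E [main=E topic=E]
After op 9 (commit): HEAD=main@F [main=F topic=E]
ancestors(C) = {A,B,C}; A in? yes
ancestors(D) = {A,B,C,D}; F in? no
ancestors(B) = {A,B}; E in? no
ancestors(E) = {A,E}; E in? yes
ancestors(D) = {A,B,C,D}; D in? yes

Answer: yes no no yes yes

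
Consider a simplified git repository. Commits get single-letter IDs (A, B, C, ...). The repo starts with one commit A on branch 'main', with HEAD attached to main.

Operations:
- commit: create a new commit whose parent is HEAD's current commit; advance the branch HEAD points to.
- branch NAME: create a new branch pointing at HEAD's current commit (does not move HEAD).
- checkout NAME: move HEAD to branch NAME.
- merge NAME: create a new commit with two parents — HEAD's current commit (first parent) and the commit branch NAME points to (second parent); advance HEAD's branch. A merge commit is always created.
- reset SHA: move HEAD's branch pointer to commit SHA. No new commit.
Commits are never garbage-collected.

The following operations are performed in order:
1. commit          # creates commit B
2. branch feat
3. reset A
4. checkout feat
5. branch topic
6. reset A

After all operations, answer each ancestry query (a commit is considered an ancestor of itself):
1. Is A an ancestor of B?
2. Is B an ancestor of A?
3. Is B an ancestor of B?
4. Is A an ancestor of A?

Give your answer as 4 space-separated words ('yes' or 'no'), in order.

Answer: yes no yes yes

Derivation:
After op 1 (commit): HEAD=main@B [main=B]
After op 2 (branch): HEAD=main@B [feat=B main=B]
After op 3 (reset): HEAD=main@A [feat=B main=A]
After op 4 (checkout): HEAD=feat@B [feat=B main=A]
After op 5 (branch): HEAD=feat@B [feat=B main=A topic=B]
After op 6 (reset): HEAD=feat@A [feat=A main=A topic=B]
ancestors(B) = {A,B}; A in? yes
ancestors(A) = {A}; B in? no
ancestors(B) = {A,B}; B in? yes
ancestors(A) = {A}; A in? yes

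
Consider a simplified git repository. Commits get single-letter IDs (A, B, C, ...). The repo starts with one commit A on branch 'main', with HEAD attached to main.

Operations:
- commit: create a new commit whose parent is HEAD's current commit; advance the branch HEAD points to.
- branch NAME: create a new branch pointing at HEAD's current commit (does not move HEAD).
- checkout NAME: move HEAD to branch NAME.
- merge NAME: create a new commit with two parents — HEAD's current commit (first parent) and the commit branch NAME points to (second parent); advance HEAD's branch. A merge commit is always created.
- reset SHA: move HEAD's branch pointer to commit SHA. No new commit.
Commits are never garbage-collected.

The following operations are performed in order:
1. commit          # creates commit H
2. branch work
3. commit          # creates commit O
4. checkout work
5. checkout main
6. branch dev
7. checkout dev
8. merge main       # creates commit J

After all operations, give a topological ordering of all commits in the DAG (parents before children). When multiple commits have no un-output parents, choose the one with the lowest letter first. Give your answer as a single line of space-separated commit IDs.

Answer: A H O J

Derivation:
After op 1 (commit): HEAD=main@H [main=H]
After op 2 (branch): HEAD=main@H [main=H work=H]
After op 3 (commit): HEAD=main@O [main=O work=H]
After op 4 (checkout): HEAD=work@H [main=O work=H]
After op 5 (checkout): HEAD=main@O [main=O work=H]
After op 6 (branch): HEAD=main@O [dev=O main=O work=H]
After op 7 (checkout): HEAD=dev@O [dev=O main=O work=H]
After op 8 (merge): HEAD=dev@J [dev=J main=O work=H]
commit A: parents=[]
commit H: parents=['A']
commit J: parents=['O', 'O']
commit O: parents=['H']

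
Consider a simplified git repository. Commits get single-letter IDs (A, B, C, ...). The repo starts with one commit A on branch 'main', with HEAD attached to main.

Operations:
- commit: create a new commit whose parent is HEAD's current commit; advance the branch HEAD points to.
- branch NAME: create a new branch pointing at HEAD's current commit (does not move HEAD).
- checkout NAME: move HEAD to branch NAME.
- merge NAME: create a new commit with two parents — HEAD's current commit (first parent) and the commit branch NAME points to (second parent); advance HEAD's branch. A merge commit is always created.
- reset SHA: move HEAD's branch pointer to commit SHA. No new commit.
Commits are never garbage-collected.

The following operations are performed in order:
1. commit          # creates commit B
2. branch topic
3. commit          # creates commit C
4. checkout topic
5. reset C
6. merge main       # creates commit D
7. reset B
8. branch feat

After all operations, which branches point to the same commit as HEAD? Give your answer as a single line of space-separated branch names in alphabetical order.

After op 1 (commit): HEAD=main@B [main=B]
After op 2 (branch): HEAD=main@B [main=B topic=B]
After op 3 (commit): HEAD=main@C [main=C topic=B]
After op 4 (checkout): HEAD=topic@B [main=C topic=B]
After op 5 (reset): HEAD=topic@C [main=C topic=C]
After op 6 (merge): HEAD=topic@D [main=C topic=D]
After op 7 (reset): HEAD=topic@B [main=C topic=B]
After op 8 (branch): HEAD=topic@B [feat=B main=C topic=B]

Answer: feat topic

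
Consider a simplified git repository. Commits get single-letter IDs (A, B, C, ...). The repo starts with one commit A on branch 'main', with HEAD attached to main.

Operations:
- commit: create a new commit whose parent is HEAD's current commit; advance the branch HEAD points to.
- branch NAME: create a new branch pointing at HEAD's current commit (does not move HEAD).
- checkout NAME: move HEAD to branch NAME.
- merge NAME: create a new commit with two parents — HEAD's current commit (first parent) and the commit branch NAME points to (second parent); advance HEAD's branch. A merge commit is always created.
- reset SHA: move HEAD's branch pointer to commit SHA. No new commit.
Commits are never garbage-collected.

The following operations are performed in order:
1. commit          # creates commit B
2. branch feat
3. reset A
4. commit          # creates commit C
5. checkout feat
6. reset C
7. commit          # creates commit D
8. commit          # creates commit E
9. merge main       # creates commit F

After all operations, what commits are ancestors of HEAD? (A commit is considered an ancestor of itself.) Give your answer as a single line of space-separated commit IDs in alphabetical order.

Answer: A C D E F

Derivation:
After op 1 (commit): HEAD=main@B [main=B]
After op 2 (branch): HEAD=main@B [feat=B main=B]
After op 3 (reset): HEAD=main@A [feat=B main=A]
After op 4 (commit): HEAD=main@C [feat=B main=C]
After op 5 (checkout): HEAD=feat@B [feat=B main=C]
After op 6 (reset): HEAD=feat@C [feat=C main=C]
After op 7 (commit): HEAD=feat@D [feat=D main=C]
After op 8 (commit): HEAD=feat@E [feat=E main=C]
After op 9 (merge): HEAD=feat@F [feat=F main=C]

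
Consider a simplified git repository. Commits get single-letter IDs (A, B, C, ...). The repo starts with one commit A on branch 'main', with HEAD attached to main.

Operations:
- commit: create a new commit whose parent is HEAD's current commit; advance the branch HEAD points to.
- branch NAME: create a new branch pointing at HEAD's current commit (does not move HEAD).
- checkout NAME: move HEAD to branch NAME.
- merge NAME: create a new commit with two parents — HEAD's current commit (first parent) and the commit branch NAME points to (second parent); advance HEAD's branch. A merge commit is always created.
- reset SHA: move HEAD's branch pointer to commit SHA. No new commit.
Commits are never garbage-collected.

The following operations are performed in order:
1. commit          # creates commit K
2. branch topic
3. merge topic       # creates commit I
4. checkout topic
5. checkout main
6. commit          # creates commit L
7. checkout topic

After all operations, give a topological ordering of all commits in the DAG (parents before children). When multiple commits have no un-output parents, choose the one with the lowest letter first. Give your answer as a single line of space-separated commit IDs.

After op 1 (commit): HEAD=main@K [main=K]
After op 2 (branch): HEAD=main@K [main=K topic=K]
After op 3 (merge): HEAD=main@I [main=I topic=K]
After op 4 (checkout): HEAD=topic@K [main=I topic=K]
After op 5 (checkout): HEAD=main@I [main=I topic=K]
After op 6 (commit): HEAD=main@L [main=L topic=K]
After op 7 (checkout): HEAD=topic@K [main=L topic=K]
commit A: parents=[]
commit I: parents=['K', 'K']
commit K: parents=['A']
commit L: parents=['I']

Answer: A K I L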